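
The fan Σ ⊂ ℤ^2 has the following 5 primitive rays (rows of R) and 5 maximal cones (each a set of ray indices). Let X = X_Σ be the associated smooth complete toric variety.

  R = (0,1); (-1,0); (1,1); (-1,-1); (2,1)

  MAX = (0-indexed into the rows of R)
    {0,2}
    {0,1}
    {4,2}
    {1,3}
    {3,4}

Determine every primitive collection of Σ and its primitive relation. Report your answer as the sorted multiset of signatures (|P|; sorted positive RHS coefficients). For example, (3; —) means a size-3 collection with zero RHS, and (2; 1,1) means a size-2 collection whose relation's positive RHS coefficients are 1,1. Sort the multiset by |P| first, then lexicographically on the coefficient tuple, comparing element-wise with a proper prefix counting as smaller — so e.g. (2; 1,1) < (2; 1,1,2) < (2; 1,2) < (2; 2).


Δ(Σ) — 5 vertices, 5 min non-faces:

  P={2,3}:  v_{2} + v_{3} = 0  so sig = (2; —)
  P={0,3}:  v_{0} + v_{3} = v_{1}  so sig = (2; 1)
  P={1,2}:  v_{1} + v_{2} = v_{0}  so sig = (2; 1)
  P={1,4}:  v_{1} + v_{4} = v_{2}  so sig = (2; 1)
  P={0,4}:  v_{0} + v_{4} = 2·v_{2}  so sig = (2; 2)

Sorted signature multiset PRS(X):
{ (2; —),  (2; 1) ×3,  (2; 2) }


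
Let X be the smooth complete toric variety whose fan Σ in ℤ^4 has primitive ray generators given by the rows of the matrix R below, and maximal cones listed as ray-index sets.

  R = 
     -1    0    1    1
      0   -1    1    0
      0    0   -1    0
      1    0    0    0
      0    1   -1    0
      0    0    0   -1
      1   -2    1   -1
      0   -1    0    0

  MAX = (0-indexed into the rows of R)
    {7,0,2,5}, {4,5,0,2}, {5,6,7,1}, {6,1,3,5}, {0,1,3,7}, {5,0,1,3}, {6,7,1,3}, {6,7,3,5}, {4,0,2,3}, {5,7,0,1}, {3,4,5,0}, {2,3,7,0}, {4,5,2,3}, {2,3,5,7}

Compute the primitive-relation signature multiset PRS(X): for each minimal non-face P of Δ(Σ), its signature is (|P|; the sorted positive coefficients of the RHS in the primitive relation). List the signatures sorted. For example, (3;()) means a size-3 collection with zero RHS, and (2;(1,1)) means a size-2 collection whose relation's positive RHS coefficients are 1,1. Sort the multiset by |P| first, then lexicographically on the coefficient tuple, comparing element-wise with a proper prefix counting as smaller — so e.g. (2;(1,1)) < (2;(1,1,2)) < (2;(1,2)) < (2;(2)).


The 9 primitive collections of Σ (r=8, n=4):

  {1,4}:  v_{1} + v_{4} = 0  →  sig = (2;())
  {1,2}:  v_{1} + v_{2} = v_{7}  →  sig = (2;(1))
  {4,7}:  v_{4} + v_{7} = v_{2}  →  sig = (2;(1))
  {4,6}:  v_{4} + v_{6} = v_{3} + v_{5} + v_{7}  →  sig = (2;(1,1,1))
  {2,6}:  v_{2} + v_{6} = v_{3} + v_{5} + 2·v_{7}  →  sig = (2;(1,1,2))
  {0,6}:  v_{0} + v_{6} = 2·v_{1}  →  sig = (2;(2))
  {0,2,3,5}:  v_{0} + v_{2} + v_{3} + v_{5} = 0  →  sig = (4;())
  {0,3,5,7}:  v_{0} + v_{3} + v_{5} + v_{7} = v_{1}  →  sig = (4;(1))
  {1,3,5,7}:  v_{1} + v_{3} + v_{5} + v_{7} = v_{6}  →  sig = (4;(1))

so the primitive-relation signature multiset is
{ (2;()),  (2;(1)) ×2,  (2;(1,1,1)),  (2;(1,1,2)),  (2;(2)),  (4;()),  (4;(1)) ×2 }


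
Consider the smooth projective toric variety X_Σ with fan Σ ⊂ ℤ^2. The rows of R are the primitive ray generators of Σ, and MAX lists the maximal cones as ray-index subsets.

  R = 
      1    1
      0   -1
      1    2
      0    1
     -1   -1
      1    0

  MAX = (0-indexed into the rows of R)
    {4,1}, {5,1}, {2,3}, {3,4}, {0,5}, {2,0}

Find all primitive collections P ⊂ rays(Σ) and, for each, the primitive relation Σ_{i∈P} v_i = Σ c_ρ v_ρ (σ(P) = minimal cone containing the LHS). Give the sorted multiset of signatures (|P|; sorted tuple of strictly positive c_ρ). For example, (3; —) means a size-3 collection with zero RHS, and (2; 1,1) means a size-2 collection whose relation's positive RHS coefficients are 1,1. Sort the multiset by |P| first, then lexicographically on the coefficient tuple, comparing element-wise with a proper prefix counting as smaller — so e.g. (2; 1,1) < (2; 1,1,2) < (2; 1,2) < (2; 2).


Primitive collections (9):

  {0,4}:  v_{0} + v_{4} = 0  ⟹  sig = (2; —)
  {1,3}:  v_{1} + v_{3} = 0  ⟹  sig = (2; —)
  {0,1}:  v_{0} + v_{1} = v_{5}  ⟹  sig = (2; 1)
  {0,3}:  v_{0} + v_{3} = v_{2}  ⟹  sig = (2; 1)
  {1,2}:  v_{1} + v_{2} = v_{0}  ⟹  sig = (2; 1)
  {2,4}:  v_{2} + v_{4} = v_{3}  ⟹  sig = (2; 1)
  {3,5}:  v_{3} + v_{5} = v_{0}  ⟹  sig = (2; 1)
  {4,5}:  v_{4} + v_{5} = v_{1}  ⟹  sig = (2; 1)
  {2,5}:  v_{2} + v_{5} = 2·v_{0}  ⟹  sig = (2; 2)

Signatures (|P|; sorted positive RHS coefficients), sorted:
    |P|=2: 9 collections, coeffs (), (), (1), (1), (1), (1), (1), (1), (2)


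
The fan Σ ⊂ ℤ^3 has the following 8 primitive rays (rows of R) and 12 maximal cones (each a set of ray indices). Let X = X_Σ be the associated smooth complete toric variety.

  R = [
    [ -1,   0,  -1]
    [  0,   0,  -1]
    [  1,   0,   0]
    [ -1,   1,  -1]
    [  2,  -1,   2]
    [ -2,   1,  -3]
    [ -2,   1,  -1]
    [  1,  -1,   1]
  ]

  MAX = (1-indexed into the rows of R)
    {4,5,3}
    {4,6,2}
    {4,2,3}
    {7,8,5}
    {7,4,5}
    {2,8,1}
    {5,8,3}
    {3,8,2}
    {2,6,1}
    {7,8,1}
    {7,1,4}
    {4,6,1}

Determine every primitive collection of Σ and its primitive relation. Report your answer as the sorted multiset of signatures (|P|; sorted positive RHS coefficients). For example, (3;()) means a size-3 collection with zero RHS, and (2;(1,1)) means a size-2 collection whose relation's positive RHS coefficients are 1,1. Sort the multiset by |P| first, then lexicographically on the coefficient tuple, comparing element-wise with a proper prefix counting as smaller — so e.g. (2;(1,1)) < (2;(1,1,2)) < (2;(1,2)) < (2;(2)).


Σ has 11 primitive collections:

  • {4,8}:  v_{4} + v_{8} = 0  ⟹  sig = (2;())
  • {1,3}:  v_{1} + v_{3} = v_{2}  ⟹  sig = (2;(1))
  • {1,5}:  v_{1} + v_{5} = v_{8}  ⟹  sig = (2;(1))
  • {3,7}:  v_{3} + v_{7} = v_{4}  ⟹  sig = (2;(1))
  • {5,6}:  v_{5} + v_{6} = v_{2}  ⟹  sig = (2;(1))
  • {2,5}:  v_{2} + v_{5} = v_{3} + v_{8}  ⟹  sig = (2;(1,1))
  • {2,7}:  v_{2} + v_{7} = v_{1} + v_{4}  ⟹  sig = (2;(1,1))
  • {6,8}:  v_{6} + v_{8} = v_{1} + v_{2}  ⟹  sig = (2;(1,1))
  • {3,6}:  v_{3} + v_{6} = 2·v_{2} + v_{4}  ⟹  sig = (2;(1,2))
  • {6,7}:  v_{6} + v_{7} = 2·v_{1} + 2·v_{4}  ⟹  sig = (2;(2,2))
  • {1,2,4}:  v_{1} + v_{2} + v_{4} = v_{6}  ⟹  sig = (3;(1))

Hence PRS(X_Σ) =
    (2;())
    (2;(1))
    (2;(1))
    (2;(1))
    (2;(1))
    (2;(1,1))
    (2;(1,1))
    (2;(1,1))
    (2;(1,2))
    (2;(2,2))
    (3;(1))


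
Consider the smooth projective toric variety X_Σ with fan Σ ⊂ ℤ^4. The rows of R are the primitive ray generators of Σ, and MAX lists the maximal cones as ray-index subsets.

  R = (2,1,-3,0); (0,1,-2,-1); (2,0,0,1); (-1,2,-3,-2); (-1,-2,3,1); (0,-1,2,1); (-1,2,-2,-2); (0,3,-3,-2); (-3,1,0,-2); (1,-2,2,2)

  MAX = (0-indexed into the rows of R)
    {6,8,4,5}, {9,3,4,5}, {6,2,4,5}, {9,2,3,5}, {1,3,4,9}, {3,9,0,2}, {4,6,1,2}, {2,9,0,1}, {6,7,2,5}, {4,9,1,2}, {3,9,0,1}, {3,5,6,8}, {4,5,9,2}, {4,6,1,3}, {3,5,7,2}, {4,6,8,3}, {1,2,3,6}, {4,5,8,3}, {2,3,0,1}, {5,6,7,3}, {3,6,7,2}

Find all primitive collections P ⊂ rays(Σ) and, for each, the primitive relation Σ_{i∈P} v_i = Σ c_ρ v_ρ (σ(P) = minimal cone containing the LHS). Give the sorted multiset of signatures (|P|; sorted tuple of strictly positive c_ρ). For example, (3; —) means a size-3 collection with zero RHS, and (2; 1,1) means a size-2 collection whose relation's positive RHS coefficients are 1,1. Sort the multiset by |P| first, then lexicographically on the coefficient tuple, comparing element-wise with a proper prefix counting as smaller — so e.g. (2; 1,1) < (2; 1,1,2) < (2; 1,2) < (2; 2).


|primitive collections| = 18. Relations:

  P={1,5}:  v_{1} + v_{5} = 0  so sig = (2; —)
  P={6,9}:  v_{6} + v_{9} = 0  so sig = (2; —)
  P={0,8}:  v_{0} + v_{8} = v_{3}  so sig = (2; 1)
  P={0,4}:  v_{0} + v_{4} = v_{1} + v_{9}  so sig = (2; 1,1)
  P={2,8}:  v_{2} + v_{8} = v_{5} + v_{6}  so sig = (2; 1,1)
  P={4,7}:  v_{4} + v_{7} = v_{5} + v_{6}  so sig = (2; 1,1)
  P={0,5}:  v_{0} + v_{5} = v_{2} + v_{3} + v_{9}  so sig = (2; 1,1,1)
  P={0,6}:  v_{0} + v_{6} = v_{1} + v_{2} + v_{3}  so sig = (2; 1,1,1)
  P={1,7}:  v_{1} + v_{7} = v_{2} + v_{3} + v_{6}  so sig = (2; 1,1,1)
  P={1,8}:  v_{1} + v_{8} = v_{3} + v_{4} + v_{6}  so sig = (2; 1,1,1)
  P={7,9}:  v_{7} + v_{9} = v_{2} + v_{3} + v_{5}  so sig = (2; 1,1,1)
  P={8,9}:  v_{8} + v_{9} = v_{3} + v_{4} + v_{5}  so sig = (2; 1,1,1)
  P={7,8}:  v_{7} + v_{8} = v_{3} + 2·v_{5} + 2·v_{6}  so sig = (2; 1,2,2)
  P={0,7}:  v_{0} + v_{7} = 2·v_{2} + 2·v_{3}  so sig = (2; 2,2)
  P={2,3,4}:  v_{2} + v_{3} + v_{4} = 0  so sig = (3; —)
  P={1,2,3,9}:  v_{1} + v_{2} + v_{3} + v_{9} = v_{0}  so sig = (4; 1)
  P={2,3,5,6}:  v_{2} + v_{3} + v_{5} + v_{6} = v_{7}  so sig = (4; 1)
  P={3,4,5,6}:  v_{3} + v_{4} + v_{5} + v_{6} = v_{8}  so sig = (4; 1)

Hence PRS(X_Σ) =
    |P|=2: 14 collections, coeffs (), (), (1), (1,1), (1,1), (1,1), (1,1,1), (1,1,1), (1,1,1), (1,1,1), (1,1,1), (1,1,1), (1,2,2), (2,2)
    |P|=3: 1 collection, coeffs ()
    |P|=4: 3 collections, coeffs (1), (1), (1)


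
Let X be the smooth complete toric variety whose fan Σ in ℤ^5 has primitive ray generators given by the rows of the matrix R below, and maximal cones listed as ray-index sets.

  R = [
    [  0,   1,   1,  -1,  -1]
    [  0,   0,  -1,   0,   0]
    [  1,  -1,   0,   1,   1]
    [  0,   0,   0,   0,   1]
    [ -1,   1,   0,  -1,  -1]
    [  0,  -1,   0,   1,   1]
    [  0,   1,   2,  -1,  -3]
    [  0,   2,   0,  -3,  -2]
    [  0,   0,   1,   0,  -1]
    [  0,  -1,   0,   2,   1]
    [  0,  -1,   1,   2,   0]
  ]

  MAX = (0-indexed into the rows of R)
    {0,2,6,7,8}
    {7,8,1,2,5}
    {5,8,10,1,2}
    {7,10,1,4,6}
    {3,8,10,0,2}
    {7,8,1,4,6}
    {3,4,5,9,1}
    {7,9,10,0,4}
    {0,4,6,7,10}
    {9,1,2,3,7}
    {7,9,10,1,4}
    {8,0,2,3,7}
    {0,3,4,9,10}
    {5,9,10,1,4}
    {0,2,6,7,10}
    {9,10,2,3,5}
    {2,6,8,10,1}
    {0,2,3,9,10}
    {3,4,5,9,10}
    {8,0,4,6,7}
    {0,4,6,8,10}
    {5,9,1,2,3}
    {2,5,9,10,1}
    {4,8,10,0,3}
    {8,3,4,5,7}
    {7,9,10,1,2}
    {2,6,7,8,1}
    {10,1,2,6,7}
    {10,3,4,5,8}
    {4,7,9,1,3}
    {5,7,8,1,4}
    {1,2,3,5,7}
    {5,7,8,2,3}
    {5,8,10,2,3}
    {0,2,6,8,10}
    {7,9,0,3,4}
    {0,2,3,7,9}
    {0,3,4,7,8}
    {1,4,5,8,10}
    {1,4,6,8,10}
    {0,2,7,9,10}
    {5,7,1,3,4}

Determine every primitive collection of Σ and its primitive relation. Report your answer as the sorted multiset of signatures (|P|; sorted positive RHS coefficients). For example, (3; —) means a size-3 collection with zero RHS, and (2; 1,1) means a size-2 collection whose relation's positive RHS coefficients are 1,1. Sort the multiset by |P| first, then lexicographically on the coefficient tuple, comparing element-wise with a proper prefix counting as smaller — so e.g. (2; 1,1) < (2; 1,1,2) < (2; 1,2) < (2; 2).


The 13 primitive collections of Σ (r=11, n=5):

  P = {2,4}:  v_{2} + v_{4} = 0  →  sig = (2; —)
  P = {8,9}:  v_{8} + v_{9} = v_{10}  →  sig = (2; 1)
  P = {0,1}:  v_{0} + v_{1} = v_{7} + v_{9}  →  sig = (2; 1,1)
  P = {0,5}:  v_{0} + v_{5} = v_{3} + v_{8}  →  sig = (2; 1,1)
  P = {3,6}:  v_{3} + v_{6} = v_{0} + v_{8}  →  sig = (2; 1,1)
  P = {6,9}:  v_{6} + v_{9} = v_{7} + 2·v_{10}  →  sig = (2; 1,2)
  P = {5,6}:  v_{5} + v_{6} = 2·v_{8}  →  sig = (2; 2)
  P = {1,3,8}:  v_{1} + v_{3} + v_{8} = 0  →  sig = (3; —)
  P = {5,7,9}:  v_{5} + v_{7} + v_{9} = 0  →  sig = (3; —)
  P = {1,3,10}:  v_{1} + v_{3} + v_{10} = v_{9}  →  sig = (3; 1)
  P = {3,7,10}:  v_{3} + v_{7} + v_{10} = v_{0}  →  sig = (3; 1)
  P = {5,7,10}:  v_{5} + v_{7} + v_{10} = v_{8}  →  sig = (3; 1)
  P = {7,8,10}:  v_{7} + v_{8} + v_{10} = v_{6}  →  sig = (3; 1)

so the primitive-relation signature multiset is
[(2; —), (2; 1), (2; 1,1), (2; 1,1), (2; 1,1), (2; 1,2), (2; 2), (3; —), (3; —), (3; 1), (3; 1), (3; 1), (3; 1)]


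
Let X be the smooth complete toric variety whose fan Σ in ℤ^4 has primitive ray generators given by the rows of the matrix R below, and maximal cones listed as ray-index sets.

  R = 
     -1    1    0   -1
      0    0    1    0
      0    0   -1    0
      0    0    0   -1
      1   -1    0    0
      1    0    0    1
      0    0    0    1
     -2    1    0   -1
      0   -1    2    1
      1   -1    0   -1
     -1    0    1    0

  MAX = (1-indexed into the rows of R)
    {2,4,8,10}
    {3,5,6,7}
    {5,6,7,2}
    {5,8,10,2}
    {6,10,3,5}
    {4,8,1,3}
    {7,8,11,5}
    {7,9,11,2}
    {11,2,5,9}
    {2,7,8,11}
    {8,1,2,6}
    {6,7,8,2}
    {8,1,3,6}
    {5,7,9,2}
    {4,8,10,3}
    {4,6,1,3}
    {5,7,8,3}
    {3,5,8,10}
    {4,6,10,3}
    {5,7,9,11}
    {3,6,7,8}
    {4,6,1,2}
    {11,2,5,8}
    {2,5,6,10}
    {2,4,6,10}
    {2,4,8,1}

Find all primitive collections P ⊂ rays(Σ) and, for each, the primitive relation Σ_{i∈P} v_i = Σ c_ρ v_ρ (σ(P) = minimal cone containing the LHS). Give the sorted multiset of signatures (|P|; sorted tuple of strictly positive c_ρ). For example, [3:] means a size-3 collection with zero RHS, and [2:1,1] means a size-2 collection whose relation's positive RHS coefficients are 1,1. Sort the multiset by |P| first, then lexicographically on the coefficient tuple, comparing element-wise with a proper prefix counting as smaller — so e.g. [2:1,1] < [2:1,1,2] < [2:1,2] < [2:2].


The 23 primitive collections of Σ (r=11, n=4):

  P={2,3}:  v_{2} + v_{3} = 0  so sig = [2:]
  P={4,7}:  v_{4} + v_{7} = 0  so sig = [2:]
  P={1,5}:  v_{1} + v_{5} = v_{4}  so sig = [2:1]
  P={4,5}:  v_{4} + v_{5} = v_{10}  so sig = [2:1]
  P={7,10}:  v_{7} + v_{10} = v_{5}  so sig = [2:1]
  P={1,7}:  v_{1} + v_{7} = v_{6} + v_{8}  so sig = [2:1,1]
  P={1,9}:  v_{1} + v_{9} = v_{2} + v_{11}  so sig = [2:1,1]
  P={1,11}:  v_{1} + v_{11} = v_{2} + v_{8}  so sig = [2:1,1]
  P={6,11}:  v_{6} + v_{11} = v_{2} + v_{7}  so sig = [2:1,1]
  P={3,9}:  v_{3} + v_{9} = v_{5} + v_{7} + v_{11}  so sig = [2:1,1,1]
  P={3,11}:  v_{3} + v_{11} = v_{5} + v_{7} + v_{8}  so sig = [2:1,1,1]
  P={4,9}:  v_{4} + v_{9} = v_{2} + v_{5} + v_{11}  so sig = [2:1,1,1]
  P={4,11}:  v_{4} + v_{11} = v_{2} + v_{5} + v_{8}  so sig = [2:1,1,1]
  P={9,10}:  v_{9} + v_{10} = v_{2} + 2·v_{5} + v_{11}  so sig = [2:1,1,2]
  P={10,11}:  v_{10} + v_{11} = v_{2} + 2·v_{5} + v_{8}  so sig = [2:1,1,2]
  P={6,9}:  v_{6} + v_{9} = 2·v_{2} + v_{5} + 2·v_{7}  so sig = [2:1,2,2]
  P={1,10}:  v_{1} + v_{10} = 2·v_{4}  so sig = [2:2]
  P={8,9}:  v_{8} + v_{9} = 2·v_{11}  so sig = [2:2]
  P={5,6,8}:  v_{5} + v_{6} + v_{8} = 0  so sig = [3:]
  P={4,6,8}:  v_{4} + v_{6} + v_{8} = v_{1}  so sig = [3:1]
  P={6,8,10}:  v_{6} + v_{8} + v_{10} = v_{4}  so sig = [3:1]
  P={2,5,7,8}:  v_{2} + v_{5} + v_{7} + v_{8} = v_{11}  so sig = [4:1]
  P={2,5,7,11}:  v_{2} + v_{5} + v_{7} + v_{11} = v_{9}  so sig = [4:1]

Signatures (|P|; sorted positive RHS coefficients), sorted:
{ [2:] ×2,  [2:1] ×3,  [2:1,1] ×4,  [2:1,1,1] ×4,  [2:1,1,2] ×2,  [2:1,2,2],  [2:2] ×2,  [3:],  [3:1] ×2,  [4:1] ×2 }


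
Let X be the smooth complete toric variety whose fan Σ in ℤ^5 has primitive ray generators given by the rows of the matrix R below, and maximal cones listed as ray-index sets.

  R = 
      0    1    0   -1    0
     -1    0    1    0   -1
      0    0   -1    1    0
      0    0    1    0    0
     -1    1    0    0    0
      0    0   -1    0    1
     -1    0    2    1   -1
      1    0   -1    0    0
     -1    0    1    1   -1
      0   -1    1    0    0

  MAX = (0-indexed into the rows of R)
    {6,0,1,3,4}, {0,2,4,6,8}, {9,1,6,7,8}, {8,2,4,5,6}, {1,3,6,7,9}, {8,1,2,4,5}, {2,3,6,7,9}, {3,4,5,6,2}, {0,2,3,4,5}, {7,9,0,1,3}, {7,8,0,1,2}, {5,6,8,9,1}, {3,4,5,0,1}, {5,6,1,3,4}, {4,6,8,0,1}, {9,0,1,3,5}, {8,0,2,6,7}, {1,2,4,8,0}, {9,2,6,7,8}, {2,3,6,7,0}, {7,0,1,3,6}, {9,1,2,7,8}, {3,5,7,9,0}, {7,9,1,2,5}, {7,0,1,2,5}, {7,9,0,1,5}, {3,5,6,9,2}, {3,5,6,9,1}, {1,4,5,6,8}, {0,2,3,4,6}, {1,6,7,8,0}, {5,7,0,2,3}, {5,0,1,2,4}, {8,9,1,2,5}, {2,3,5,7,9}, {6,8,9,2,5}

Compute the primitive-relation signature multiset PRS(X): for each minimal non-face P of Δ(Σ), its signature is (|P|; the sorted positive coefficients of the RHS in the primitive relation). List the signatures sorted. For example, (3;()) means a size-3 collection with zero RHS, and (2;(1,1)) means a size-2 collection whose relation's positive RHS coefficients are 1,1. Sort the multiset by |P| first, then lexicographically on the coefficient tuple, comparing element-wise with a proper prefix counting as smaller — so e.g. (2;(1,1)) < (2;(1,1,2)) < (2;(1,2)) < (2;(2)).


13 minimal non-faces of Δ(Σ) (on 10 rays):

  P = {3,8}:  v_{3} + v_{8} = v_{6}  ⟹  sig = (2;(1))
  P = {4,7}:  v_{4} + v_{7} = v_{0} + v_{2}  ⟹  sig = (2;(1,1))
  P = {4,9}:  v_{4} + v_{9} = v_{1} + v_{3} + v_{5}  ⟹  sig = (2;(1,1,1))
  P = {0,2,9}:  v_{0} + v_{2} + v_{9} = 0  ⟹  sig = (3;())
  P = {0,5,8}:  v_{0} + v_{5} + v_{8} = v_{4}  ⟹  sig = (3;(1))
  P = {1,2,3}:  v_{1} + v_{2} + v_{3} = v_{8}  ⟹  sig = (3;(1))
  P = {5,7,8}:  v_{5} + v_{7} + v_{8} = v_{2}  ⟹  sig = (3;(1))
  P = {0,5,6}:  v_{0} + v_{5} + v_{6} = v_{3} + v_{4}  ⟹  sig = (3;(1,1))
  P = {0,8,9}:  v_{0} + v_{8} + v_{9} = v_{1} + v_{3}  ⟹  sig = (3;(1,1))
  P = {5,6,7}:  v_{5} + v_{6} + v_{7} = v_{2} + v_{3}  ⟹  sig = (3;(1,1))
  P = {0,6,9}:  v_{0} + v_{6} + v_{9} = v_{1} + 2·v_{3}  ⟹  sig = (3;(1,2))
  P = {1,2,6}:  v_{1} + v_{2} + v_{6} = 2·v_{8}  ⟹  sig = (3;(2))
  P = {1,3,5,7}:  v_{1} + v_{3} + v_{5} + v_{7} = 0  ⟹  sig = (4;())

Hence PRS(X_Σ) =
    (2;(1))
    (2;(1,1))
    (2;(1,1,1))
    (3;())
    (3;(1))
    (3;(1))
    (3;(1))
    (3;(1,1))
    (3;(1,1))
    (3;(1,1))
    (3;(1,2))
    (3;(2))
    (4;())


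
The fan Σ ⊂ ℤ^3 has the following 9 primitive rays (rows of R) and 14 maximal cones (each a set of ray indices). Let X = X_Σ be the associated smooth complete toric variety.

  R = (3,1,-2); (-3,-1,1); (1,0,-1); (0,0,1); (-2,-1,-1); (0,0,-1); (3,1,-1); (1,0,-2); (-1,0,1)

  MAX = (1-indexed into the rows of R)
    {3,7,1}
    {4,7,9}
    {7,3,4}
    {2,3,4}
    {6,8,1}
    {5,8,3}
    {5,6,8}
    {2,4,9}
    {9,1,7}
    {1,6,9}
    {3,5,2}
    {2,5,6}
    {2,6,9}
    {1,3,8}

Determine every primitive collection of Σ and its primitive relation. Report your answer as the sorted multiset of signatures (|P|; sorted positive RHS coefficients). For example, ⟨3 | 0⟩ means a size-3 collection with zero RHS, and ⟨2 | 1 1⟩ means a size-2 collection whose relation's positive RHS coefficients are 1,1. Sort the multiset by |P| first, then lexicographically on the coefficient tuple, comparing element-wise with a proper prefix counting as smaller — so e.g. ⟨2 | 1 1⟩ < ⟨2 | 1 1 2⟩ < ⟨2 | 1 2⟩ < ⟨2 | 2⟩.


|primitive collections| = 15. Relations:

  P={2,7}:  v_{2} + v_{7} = 0 — sig = ⟨2 | 0⟩
  P={3,9}:  v_{3} + v_{9} = 0 — sig = ⟨2 | 0⟩
  P={4,6}:  v_{4} + v_{6} = 0 — sig = ⟨2 | 0⟩
  P={1,2}:  v_{1} + v_{2} = v_{6} — sig = ⟨2 | 1⟩
  P={1,4}:  v_{1} + v_{4} = v_{7} — sig = ⟨2 | 1⟩
  P={2,8}:  v_{2} + v_{8} = v_{5} — sig = ⟨2 | 1⟩
  P={3,6}:  v_{3} + v_{6} = v_{8} — sig = ⟨2 | 1⟩
  P={4,8}:  v_{4} + v_{8} = v_{3} — sig = ⟨2 | 1⟩
  P={5,7}:  v_{5} + v_{7} = v_{8} — sig = ⟨2 | 1⟩
  P={6,7}:  v_{6} + v_{7} = v_{1} — sig = ⟨2 | 1⟩
  P={8,9}:  v_{8} + v_{9} = v_{6} — sig = ⟨2 | 1⟩
  P={1,5}:  v_{1} + v_{5} = v_{6} + v_{8} — sig = ⟨2 | 1 1⟩
  P={4,5}:  v_{4} + v_{5} = v_{2} + v_{3} — sig = ⟨2 | 1 1⟩
  P={5,9}:  v_{5} + v_{9} = v_{2} + v_{6} — sig = ⟨2 | 1 1⟩
  P={7,8}:  v_{7} + v_{8} = v_{1} + v_{3} — sig = ⟨2 | 1 1⟩

Sorted signature multiset PRS(X):
    |P|=2: 15 collections, coeffs (), (), (), (1), (1), (1), (1), (1), (1), (1), (1), (1,1), (1,1), (1,1), (1,1)


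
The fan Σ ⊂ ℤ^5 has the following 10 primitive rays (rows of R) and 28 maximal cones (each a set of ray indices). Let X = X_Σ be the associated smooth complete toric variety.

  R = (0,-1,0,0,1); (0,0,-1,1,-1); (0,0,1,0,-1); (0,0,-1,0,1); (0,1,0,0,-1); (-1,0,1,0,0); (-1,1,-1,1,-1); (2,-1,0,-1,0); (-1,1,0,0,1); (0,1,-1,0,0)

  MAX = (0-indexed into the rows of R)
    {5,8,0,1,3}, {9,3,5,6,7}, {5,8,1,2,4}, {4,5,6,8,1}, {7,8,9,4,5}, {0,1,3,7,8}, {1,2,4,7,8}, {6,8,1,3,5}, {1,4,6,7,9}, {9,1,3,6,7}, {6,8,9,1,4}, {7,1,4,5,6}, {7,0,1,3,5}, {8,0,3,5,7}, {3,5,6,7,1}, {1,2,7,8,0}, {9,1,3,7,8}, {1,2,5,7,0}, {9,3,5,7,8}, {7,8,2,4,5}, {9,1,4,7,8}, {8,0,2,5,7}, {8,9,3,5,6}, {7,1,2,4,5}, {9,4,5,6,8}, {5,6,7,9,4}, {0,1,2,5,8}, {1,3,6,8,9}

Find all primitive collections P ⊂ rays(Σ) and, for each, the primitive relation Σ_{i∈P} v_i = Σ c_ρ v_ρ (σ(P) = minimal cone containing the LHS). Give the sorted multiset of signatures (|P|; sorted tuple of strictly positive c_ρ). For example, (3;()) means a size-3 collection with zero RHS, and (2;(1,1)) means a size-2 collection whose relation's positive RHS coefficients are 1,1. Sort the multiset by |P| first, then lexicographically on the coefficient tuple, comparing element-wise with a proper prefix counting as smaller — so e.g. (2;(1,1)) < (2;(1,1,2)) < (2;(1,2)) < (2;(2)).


Primitive collections (10):

  P={0,4}:  v_{0} + v_{4} = 0  →  sig = (2;())
  P={2,3}:  v_{2} + v_{3} = 0  →  sig = (2;())
  P={0,9}:  v_{0} + v_{9} = v_{3}  →  sig = (2;(1))
  P={2,9}:  v_{2} + v_{9} = v_{4}  →  sig = (2;(1))
  P={3,4}:  v_{3} + v_{4} = v_{9}  →  sig = (2;(1))
  P={0,6}:  v_{0} + v_{6} = v_{1} + v_{3} + v_{5}  →  sig = (2;(1,1,1))
  P={2,6}:  v_{2} + v_{6} = v_{1} + v_{4} + v_{5}  →  sig = (2;(1,1,1))
  P={1,5,9}:  v_{1} + v_{5} + v_{9} = v_{6}  →  sig = (3;(1))
  P={6,7,8}:  v_{6} + v_{7} + v_{8} = v_{9}  →  sig = (3;(1))
  P={1,5,7,8}:  v_{1} + v_{5} + v_{7} + v_{8} = 0  →  sig = (4;())

Sorted signature multiset PRS(X):
{ (2;()) ×2,  (2;(1)) ×3,  (2;(1,1,1)) ×2,  (3;(1)) ×2,  (4;()) }


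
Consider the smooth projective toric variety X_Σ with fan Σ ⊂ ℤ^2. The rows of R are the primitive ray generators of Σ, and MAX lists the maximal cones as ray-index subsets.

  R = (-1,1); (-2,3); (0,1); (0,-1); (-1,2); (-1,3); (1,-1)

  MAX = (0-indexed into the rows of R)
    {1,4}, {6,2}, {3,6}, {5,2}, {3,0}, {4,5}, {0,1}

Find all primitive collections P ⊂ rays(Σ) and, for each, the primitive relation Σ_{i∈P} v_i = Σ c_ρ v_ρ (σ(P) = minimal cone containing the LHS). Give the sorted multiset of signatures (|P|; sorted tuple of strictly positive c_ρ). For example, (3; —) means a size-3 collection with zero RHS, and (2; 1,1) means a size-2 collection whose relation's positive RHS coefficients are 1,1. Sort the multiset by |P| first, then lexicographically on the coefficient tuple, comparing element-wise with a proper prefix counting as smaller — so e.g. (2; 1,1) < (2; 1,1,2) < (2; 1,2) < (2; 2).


Σ has 14 primitive collections:

  P={0,6}:  v_{0} + v_{6} = 0  ⟹  sig = (2; —)
  P={2,3}:  v_{2} + v_{3} = 0  ⟹  sig = (2; —)
  P={0,2}:  v_{0} + v_{2} = v_{4}  ⟹  sig = (2; 1)
  P={0,4}:  v_{0} + v_{4} = v_{1}  ⟹  sig = (2; 1)
  P={1,6}:  v_{1} + v_{6} = v_{4}  ⟹  sig = (2; 1)
  P={2,4}:  v_{2} + v_{4} = v_{5}  ⟹  sig = (2; 1)
  P={3,4}:  v_{3} + v_{4} = v_{0}  ⟹  sig = (2; 1)
  P={3,5}:  v_{3} + v_{5} = v_{4}  ⟹  sig = (2; 1)
  P={4,6}:  v_{4} + v_{6} = v_{2}  ⟹  sig = (2; 1)
  P={0,5}:  v_{0} + v_{5} = 2·v_{4}  ⟹  sig = (2; 2)
  P={1,2}:  v_{1} + v_{2} = 2·v_{4}  ⟹  sig = (2; 2)
  P={1,3}:  v_{1} + v_{3} = 2·v_{0}  ⟹  sig = (2; 2)
  P={5,6}:  v_{5} + v_{6} = 2·v_{2}  ⟹  sig = (2; 2)
  P={1,5}:  v_{1} + v_{5} = 3·v_{4}  ⟹  sig = (2; 3)

Signatures (|P|; sorted positive RHS coefficients), sorted:
{ (2; —) ×2,  (2; 1) ×7,  (2; 2) ×4,  (2; 3) }


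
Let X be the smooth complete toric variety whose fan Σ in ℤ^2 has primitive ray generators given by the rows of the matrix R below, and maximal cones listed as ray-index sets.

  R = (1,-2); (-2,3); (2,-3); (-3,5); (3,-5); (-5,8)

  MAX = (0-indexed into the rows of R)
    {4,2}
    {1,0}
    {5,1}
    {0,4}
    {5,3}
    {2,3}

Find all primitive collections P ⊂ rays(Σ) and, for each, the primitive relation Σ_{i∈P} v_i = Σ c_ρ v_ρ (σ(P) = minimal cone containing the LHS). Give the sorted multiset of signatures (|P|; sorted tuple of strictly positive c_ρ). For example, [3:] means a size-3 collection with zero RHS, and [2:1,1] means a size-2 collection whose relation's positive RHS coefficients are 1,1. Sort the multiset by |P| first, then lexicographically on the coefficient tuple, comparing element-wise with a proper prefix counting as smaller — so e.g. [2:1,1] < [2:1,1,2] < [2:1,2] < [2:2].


Σ has 9 primitive collections:

  P = {1,2}:  v_{1} + v_{2} = 0 ; sig = [2:]
  P = {3,4}:  v_{3} + v_{4} = 0 ; sig = [2:]
  P = {0,2}:  v_{0} + v_{2} = v_{4} ; sig = [2:1]
  P = {0,3}:  v_{0} + v_{3} = v_{1} ; sig = [2:1]
  P = {1,3}:  v_{1} + v_{3} = v_{5} ; sig = [2:1]
  P = {1,4}:  v_{1} + v_{4} = v_{0} ; sig = [2:1]
  P = {2,5}:  v_{2} + v_{5} = v_{3} ; sig = [2:1]
  P = {4,5}:  v_{4} + v_{5} = v_{1} ; sig = [2:1]
  P = {0,5}:  v_{0} + v_{5} = 2·v_{1} ; sig = [2:2]

Signatures (|P|; sorted positive RHS coefficients), sorted:
[[2:], [2:], [2:1], [2:1], [2:1], [2:1], [2:1], [2:1], [2:2]]


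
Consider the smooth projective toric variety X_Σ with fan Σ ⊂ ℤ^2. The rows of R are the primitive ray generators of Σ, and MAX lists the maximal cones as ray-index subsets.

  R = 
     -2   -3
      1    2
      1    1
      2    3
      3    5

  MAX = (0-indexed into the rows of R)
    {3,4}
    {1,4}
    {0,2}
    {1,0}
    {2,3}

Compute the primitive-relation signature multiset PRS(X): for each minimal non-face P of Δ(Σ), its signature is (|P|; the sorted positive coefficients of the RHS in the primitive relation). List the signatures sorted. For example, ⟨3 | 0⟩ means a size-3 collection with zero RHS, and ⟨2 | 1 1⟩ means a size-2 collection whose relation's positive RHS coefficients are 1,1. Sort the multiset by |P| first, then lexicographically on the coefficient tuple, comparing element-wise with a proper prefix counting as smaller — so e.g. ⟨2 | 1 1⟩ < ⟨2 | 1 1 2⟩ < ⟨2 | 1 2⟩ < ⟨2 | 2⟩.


|primitive collections| = 5. Relations:

  {0,3}:  v_{0} + v_{3} = 0  →  sig = ⟨2 | 0⟩
  {0,4}:  v_{0} + v_{4} = v_{1}  →  sig = ⟨2 | 1⟩
  {1,2}:  v_{1} + v_{2} = v_{3}  →  sig = ⟨2 | 1⟩
  {1,3}:  v_{1} + v_{3} = v_{4}  →  sig = ⟨2 | 1⟩
  {2,4}:  v_{2} + v_{4} = 2·v_{3}  →  sig = ⟨2 | 2⟩

Hence PRS(X_Σ) =
    |P|=2: 5 collections, coeffs (), (1), (1), (1), (2)


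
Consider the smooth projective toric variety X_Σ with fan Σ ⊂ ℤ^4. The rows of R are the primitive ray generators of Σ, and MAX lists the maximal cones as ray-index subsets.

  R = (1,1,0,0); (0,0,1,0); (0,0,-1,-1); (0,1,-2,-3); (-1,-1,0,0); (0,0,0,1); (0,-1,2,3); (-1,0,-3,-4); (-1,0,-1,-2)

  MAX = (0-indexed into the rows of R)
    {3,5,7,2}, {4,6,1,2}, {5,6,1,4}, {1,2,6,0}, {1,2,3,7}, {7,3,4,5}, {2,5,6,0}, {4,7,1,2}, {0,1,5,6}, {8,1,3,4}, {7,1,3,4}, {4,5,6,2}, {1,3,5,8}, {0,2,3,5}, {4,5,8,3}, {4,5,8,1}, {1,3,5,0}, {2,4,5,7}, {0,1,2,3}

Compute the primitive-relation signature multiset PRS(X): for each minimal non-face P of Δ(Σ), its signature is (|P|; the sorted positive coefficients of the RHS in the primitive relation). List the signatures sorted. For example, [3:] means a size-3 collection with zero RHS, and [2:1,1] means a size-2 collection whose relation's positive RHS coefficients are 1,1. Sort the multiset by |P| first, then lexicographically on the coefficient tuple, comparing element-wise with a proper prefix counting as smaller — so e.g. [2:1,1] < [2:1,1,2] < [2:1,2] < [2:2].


The 12 primitive collections of Σ (r=9, n=4):

  P = {0,4}:  v_{0} + v_{4} = 0  so sig = [2:]
  P = {3,6}:  v_{3} + v_{6} = 0  so sig = [2:]
  P = {0,7}:  v_{0} + v_{7} = v_{2} + v_{3}  so sig = [2:1,1]
  P = {2,8}:  v_{2} + v_{8} = v_{3} + v_{4}  so sig = [2:1,1]
  P = {6,7}:  v_{6} + v_{7} = v_{2} + v_{4}  so sig = [2:1,1]
  P = {0,8}:  v_{0} + v_{8} = v_{1} + v_{3} + v_{5}  so sig = [2:1,1,1]
  P = {6,8}:  v_{6} + v_{8} = v_{1} + v_{4} + v_{5}  so sig = [2:1,1,1]
  P = {7,8}:  v_{7} + v_{8} = 2·v_{3} + 2·v_{4}  so sig = [2:2,2]
  P = {1,2,5}:  v_{1} + v_{2} + v_{5} = 0  so sig = [3:]
  P = {2,3,4}:  v_{2} + v_{3} + v_{4} = v_{7}  so sig = [3:1]
  P = {1,5,7}:  v_{1} + v_{5} + v_{7} = v_{3} + v_{4}  so sig = [3:1,1]
  P = {1,3,4,5}:  v_{1} + v_{3} + v_{4} + v_{5} = v_{8}  so sig = [4:1]

Signatures (|P|; sorted positive RHS coefficients), sorted:
{ [2:] ×2,  [2:1,1] ×3,  [2:1,1,1] ×2,  [2:2,2],  [3:],  [3:1],  [3:1,1],  [4:1] }


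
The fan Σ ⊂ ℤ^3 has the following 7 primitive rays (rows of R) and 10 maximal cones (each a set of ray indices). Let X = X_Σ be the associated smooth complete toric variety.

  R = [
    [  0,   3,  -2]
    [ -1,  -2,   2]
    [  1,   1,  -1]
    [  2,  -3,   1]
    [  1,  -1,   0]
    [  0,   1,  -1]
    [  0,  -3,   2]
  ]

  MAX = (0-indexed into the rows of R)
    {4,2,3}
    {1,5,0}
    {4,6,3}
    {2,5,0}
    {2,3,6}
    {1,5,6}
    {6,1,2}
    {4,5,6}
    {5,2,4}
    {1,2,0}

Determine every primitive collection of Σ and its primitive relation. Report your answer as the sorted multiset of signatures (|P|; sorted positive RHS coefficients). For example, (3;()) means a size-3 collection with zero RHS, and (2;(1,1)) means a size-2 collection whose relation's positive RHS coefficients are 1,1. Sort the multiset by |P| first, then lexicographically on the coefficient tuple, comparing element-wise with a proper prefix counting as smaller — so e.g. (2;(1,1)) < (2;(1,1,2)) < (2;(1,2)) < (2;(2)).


The 9 primitive collections of Σ (r=7, n=3):

  • {0,6}:  v_{0} + v_{6} = 0 ; sig = (2;())
  • {1,4}:  v_{1} + v_{4} = v_{6} ; sig = (2;(1))
  • {0,3}:  v_{0} + v_{3} = v_{2} + v_{4} ; sig = (2;(1,1))
  • {0,4}:  v_{0} + v_{4} = v_{2} + v_{5} ; sig = (2;(1,1))
  • {1,3}:  v_{1} + v_{3} = v_{2} + 2·v_{6} ; sig = (2;(1,2))
  • {3,5}:  v_{3} + v_{5} = 2·v_{4} ; sig = (2;(2))
  • {1,2,5}:  v_{1} + v_{2} + v_{5} = 0 ; sig = (3;())
  • {2,4,6}:  v_{2} + v_{4} + v_{6} = v_{3} ; sig = (3;(1))
  • {2,5,6}:  v_{2} + v_{5} + v_{6} = v_{4} ; sig = (3;(1))

so the primitive-relation signature multiset is
    (2;())
    (2;(1))
    (2;(1,1))
    (2;(1,1))
    (2;(1,2))
    (2;(2))
    (3;())
    (3;(1))
    (3;(1))


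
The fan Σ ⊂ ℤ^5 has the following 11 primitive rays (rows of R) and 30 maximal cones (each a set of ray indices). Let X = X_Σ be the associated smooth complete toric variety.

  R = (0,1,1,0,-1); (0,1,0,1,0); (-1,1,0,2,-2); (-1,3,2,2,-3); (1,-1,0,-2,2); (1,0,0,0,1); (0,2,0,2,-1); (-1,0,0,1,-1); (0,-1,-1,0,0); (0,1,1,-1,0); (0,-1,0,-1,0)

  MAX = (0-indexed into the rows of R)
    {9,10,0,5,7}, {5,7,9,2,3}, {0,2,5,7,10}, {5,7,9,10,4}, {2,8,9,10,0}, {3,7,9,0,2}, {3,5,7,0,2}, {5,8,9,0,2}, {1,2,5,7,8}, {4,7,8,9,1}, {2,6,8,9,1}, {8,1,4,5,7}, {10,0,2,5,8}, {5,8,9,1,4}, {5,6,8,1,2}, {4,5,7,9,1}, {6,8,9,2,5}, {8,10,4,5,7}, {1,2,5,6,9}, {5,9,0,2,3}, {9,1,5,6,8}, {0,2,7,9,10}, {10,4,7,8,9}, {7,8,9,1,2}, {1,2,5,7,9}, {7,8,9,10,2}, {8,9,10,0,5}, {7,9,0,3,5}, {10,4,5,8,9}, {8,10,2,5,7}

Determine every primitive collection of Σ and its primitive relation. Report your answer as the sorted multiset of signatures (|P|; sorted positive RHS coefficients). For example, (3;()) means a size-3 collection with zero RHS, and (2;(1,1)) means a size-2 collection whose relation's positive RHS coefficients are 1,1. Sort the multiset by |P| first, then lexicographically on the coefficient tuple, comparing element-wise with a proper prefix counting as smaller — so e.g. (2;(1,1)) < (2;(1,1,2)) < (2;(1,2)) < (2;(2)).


18 minimal non-faces of Δ(Σ) (on 11 rays):

  • {1,10}:  v_{1} + v_{10} = 0  so sig = (2;())
  • {2,4}:  v_{2} + v_{4} = 0  so sig = (2;())
  • {3,8}:  v_{3} + v_{8} = v_{0} + v_{2}  so sig = (2;(1,1))
  • {6,7}:  v_{6} + v_{7} = v_{1} + v_{2}  so sig = (2;(1,1))
  • {0,1}:  v_{0} + v_{1} = v_{2} + v_{5} + v_{9}  so sig = (2;(1,1,1))
  • {0,4}:  v_{0} + v_{4} = v_{5} + v_{9} + v_{10}  so sig = (2;(1,1,1))
  • {3,4}:  v_{3} + v_{4} = v_{0} + v_{5} + v_{7} + v_{9}  so sig = (2;(1,1,1,1))
  • {4,6}:  v_{4} + v_{6} = v_{1} + v_{5} + v_{8} + v_{9}  so sig = (2;(1,1,1,1))
  • {6,10}:  v_{6} + v_{10} = v_{2} + v_{5} + v_{8} + v_{9}  so sig = (2;(1,1,1,1))
  • {3,10}:  v_{3} + v_{10} = 2·v_{0} + v_{7}  so sig = (2;(1,2))
  • {0,6}:  v_{0} + v_{6} = 2·v_{2} + 2·v_{5} + v_{8} + 2·v_{9}  so sig = (2;(1,2,2,2))
  • {1,3}:  v_{1} + v_{3} = 2·v_{2} + 2·v_{5} + v_{7} + 2·v_{9}  so sig = (2;(1,2,2,2))
  • {3,6}:  v_{3} + v_{6} = 3·v_{2} + 2·v_{5} + 2·v_{9}  so sig = (2;(2,2,3))
  • {0,7,8}:  v_{0} + v_{7} + v_{8} = v_{2} + v_{10}  so sig = (3;(1,1))
  • {5,7,8,9}:  v_{5} + v_{7} + v_{8} + v_{9} = 0  so sig = (4;())
  • {2,5,9,10}:  v_{2} + v_{5} + v_{9} + v_{10} = v_{0}  so sig = (4;(1))
  • {0,2,5,7,9}:  v_{0} + v_{2} + v_{5} + v_{7} + v_{9} = v_{3}  so sig = (5;(1))
  • {1,2,5,8,9}:  v_{1} + v_{2} + v_{5} + v_{8} + v_{9} = v_{6}  so sig = (5;(1))

Sorted signature multiset PRS(X):
{ (2;()) ×2,  (2;(1,1)) ×2,  (2;(1,1,1)) ×2,  (2;(1,1,1,1)) ×3,  (2;(1,2)),  (2;(1,2,2,2)) ×2,  (2;(2,2,3)),  (3;(1,1)),  (4;()),  (4;(1)),  (5;(1)) ×2 }


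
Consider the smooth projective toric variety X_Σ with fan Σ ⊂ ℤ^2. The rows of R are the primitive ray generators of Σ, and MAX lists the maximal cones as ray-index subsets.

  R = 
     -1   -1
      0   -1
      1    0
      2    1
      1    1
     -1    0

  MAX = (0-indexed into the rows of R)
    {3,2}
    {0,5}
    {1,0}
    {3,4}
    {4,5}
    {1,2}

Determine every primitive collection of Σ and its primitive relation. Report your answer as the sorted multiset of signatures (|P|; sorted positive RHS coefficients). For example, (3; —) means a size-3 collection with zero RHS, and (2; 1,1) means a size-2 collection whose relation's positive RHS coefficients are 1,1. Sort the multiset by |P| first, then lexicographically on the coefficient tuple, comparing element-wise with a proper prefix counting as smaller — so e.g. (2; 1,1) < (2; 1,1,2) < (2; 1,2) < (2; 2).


Σ has 9 primitive collections:

  P={0,4}:  v_{0} + v_{4} = 0 ; sig = (2; —)
  P={2,5}:  v_{2} + v_{5} = 0 ; sig = (2; —)
  P={0,2}:  v_{0} + v_{2} = v_{1} ; sig = (2; 1)
  P={0,3}:  v_{0} + v_{3} = v_{2} ; sig = (2; 1)
  P={1,4}:  v_{1} + v_{4} = v_{2} ; sig = (2; 1)
  P={1,5}:  v_{1} + v_{5} = v_{0} ; sig = (2; 1)
  P={2,4}:  v_{2} + v_{4} = v_{3} ; sig = (2; 1)
  P={3,5}:  v_{3} + v_{5} = v_{4} ; sig = (2; 1)
  P={1,3}:  v_{1} + v_{3} = 2·v_{2} ; sig = (2; 2)

so the primitive-relation signature multiset is
[(2; —), (2; —), (2; 1), (2; 1), (2; 1), (2; 1), (2; 1), (2; 1), (2; 2)]


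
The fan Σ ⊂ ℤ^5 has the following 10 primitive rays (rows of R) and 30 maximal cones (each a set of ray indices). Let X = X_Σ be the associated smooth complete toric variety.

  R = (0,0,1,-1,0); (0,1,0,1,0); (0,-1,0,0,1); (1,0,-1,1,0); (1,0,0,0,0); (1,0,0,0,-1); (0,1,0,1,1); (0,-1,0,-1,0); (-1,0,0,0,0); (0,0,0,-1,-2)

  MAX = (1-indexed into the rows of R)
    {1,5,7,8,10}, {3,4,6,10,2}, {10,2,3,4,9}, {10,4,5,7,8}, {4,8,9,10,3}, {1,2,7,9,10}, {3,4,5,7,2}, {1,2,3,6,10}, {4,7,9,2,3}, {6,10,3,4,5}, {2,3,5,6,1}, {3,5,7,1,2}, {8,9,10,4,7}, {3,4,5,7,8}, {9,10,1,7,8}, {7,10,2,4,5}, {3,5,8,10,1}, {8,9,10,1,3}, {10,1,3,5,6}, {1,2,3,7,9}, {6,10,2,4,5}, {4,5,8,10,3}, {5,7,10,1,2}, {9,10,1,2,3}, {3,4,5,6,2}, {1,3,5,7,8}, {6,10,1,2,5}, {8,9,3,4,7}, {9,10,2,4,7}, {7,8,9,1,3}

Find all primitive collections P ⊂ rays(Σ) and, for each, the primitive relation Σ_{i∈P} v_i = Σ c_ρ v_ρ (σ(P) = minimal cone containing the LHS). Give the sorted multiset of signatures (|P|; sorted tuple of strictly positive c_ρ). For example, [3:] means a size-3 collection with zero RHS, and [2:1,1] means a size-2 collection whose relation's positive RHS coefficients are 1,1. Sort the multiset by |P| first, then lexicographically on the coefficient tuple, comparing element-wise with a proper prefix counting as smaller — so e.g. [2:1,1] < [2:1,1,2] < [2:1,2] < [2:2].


Δ(Σ) — 10 vertices, 8 min non-faces:

  {2,8}:  v_{2} + v_{8} = 0  so sig = [2:]
  {5,9}:  v_{5} + v_{9} = 0  so sig = [2:]
  {1,4}:  v_{1} + v_{4} = v_{5}  so sig = [2:1]
  {6,7}:  v_{6} + v_{7} = v_{2} + v_{5}  so sig = [2:1,1]
  {6,8}:  v_{6} + v_{8} = v_{3} + v_{5} + v_{10}  so sig = [2:1,1,1]
  {6,9}:  v_{6} + v_{9} = v_{2} + v_{3} + v_{10}  so sig = [2:1,1,1]
  {3,7,10}:  v_{3} + v_{7} + v_{10} = 0  so sig = [3:]
  {2,3,5,10}:  v_{2} + v_{3} + v_{5} + v_{10} = v_{6}  so sig = [4:1]

Sorted signature multiset PRS(X):
    |P|=2: 6 collections, coeffs (), (), (1), (1,1), (1,1,1), (1,1,1)
    |P|=3: 1 collection, coeffs ()
    |P|=4: 1 collection, coeffs (1)


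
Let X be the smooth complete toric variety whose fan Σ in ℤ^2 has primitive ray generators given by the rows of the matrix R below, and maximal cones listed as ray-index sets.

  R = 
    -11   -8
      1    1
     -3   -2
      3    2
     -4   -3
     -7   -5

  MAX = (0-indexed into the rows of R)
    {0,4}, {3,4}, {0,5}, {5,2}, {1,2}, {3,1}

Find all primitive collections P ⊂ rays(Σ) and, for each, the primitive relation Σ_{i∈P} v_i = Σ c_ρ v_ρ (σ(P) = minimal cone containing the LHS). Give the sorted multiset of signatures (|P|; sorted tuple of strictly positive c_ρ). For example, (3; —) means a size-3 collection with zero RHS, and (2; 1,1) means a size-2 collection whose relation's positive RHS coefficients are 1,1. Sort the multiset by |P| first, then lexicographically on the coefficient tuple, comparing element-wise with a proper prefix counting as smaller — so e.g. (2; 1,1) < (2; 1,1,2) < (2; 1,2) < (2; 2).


Δ(Σ) — 6 vertices, 9 min non-faces:

  P = {2,3}:  v_{2} + v_{3} = 0  →  sig = (2; —)
  P = {1,4}:  v_{1} + v_{4} = v_{2}  →  sig = (2; 1)
  P = {2,4}:  v_{2} + v_{4} = v_{5}  →  sig = (2; 1)
  P = {3,5}:  v_{3} + v_{5} = v_{4}  →  sig = (2; 1)
  P = {4,5}:  v_{4} + v_{5} = v_{0}  →  sig = (2; 1)
  P = {0,1}:  v_{0} + v_{1} = v_{2} + v_{5}  →  sig = (2; 1,1)
  P = {0,2}:  v_{0} + v_{2} = 2·v_{5}  →  sig = (2; 2)
  P = {0,3}:  v_{0} + v_{3} = 2·v_{4}  →  sig = (2; 2)
  P = {1,5}:  v_{1} + v_{5} = 2·v_{2}  →  sig = (2; 2)

Hence PRS(X_Σ) =
    (2; —)
    (2; 1)
    (2; 1)
    (2; 1)
    (2; 1)
    (2; 1,1)
    (2; 2)
    (2; 2)
    (2; 2)


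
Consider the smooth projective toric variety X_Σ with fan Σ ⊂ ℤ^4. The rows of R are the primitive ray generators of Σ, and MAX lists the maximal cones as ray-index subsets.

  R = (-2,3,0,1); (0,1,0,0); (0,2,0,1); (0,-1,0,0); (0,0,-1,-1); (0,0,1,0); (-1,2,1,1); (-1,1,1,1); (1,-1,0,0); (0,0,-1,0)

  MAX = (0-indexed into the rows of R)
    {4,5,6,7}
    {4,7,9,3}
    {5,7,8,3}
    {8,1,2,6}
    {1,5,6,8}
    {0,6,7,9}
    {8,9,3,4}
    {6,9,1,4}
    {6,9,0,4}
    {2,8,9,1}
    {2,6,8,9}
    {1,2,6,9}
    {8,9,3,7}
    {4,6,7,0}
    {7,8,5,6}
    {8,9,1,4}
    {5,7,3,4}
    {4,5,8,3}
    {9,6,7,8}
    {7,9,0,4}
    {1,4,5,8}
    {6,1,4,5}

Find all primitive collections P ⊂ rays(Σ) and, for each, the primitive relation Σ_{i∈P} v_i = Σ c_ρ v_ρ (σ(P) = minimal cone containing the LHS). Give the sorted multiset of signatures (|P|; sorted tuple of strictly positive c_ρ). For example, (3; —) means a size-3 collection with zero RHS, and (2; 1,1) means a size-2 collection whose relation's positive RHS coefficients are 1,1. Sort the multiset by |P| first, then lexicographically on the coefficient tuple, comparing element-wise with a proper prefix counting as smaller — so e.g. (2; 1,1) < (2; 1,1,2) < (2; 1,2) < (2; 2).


The 17 primitive collections of Σ (r=10, n=4):

  P = {1,3}:  v_{1} + v_{3} = 0  →  sig = (2; —)
  P = {5,9}:  v_{5} + v_{9} = 0  →  sig = (2; —)
  P = {1,7}:  v_{1} + v_{7} = v_{6}  →  sig = (2; 1)
  P = {3,6}:  v_{3} + v_{6} = v_{7}  →  sig = (2; 1)
  P = {0,8}:  v_{0} + v_{8} = v_{6} + v_{9}  →  sig = (2; 1,1)
  P = {0,5}:  v_{0} + v_{5} = v_{4} + v_{6} + v_{7}  →  sig = (2; 1,1,1)
  P = {2,3}:  v_{2} + v_{3} = v_{6} + v_{8} + v_{9}  →  sig = (2; 1,1,1)
  P = {2,5}:  v_{2} + v_{5} = v_{1} + v_{6} + v_{8}  →  sig = (2; 1,1,1)
  P = {0,1}:  v_{0} + v_{1} = v_{4} + 2·v_{6} + v_{9}  →  sig = (2; 1,1,2)
  P = {0,3}:  v_{0} + v_{3} = v_{4} + 2·v_{7} + v_{9}  →  sig = (2; 1,1,2)
  P = {2,7}:  v_{2} + v_{7} = 2·v_{6} + v_{8} + v_{9}  →  sig = (2; 1,1,2)
  P = {2,4}:  v_{2} + v_{4} = 2·v_{1} + v_{9}  →  sig = (2; 1,2)
  P = {0,2}:  v_{0} + v_{2} = v_{1} + 2·v_{6} + 2·v_{9}  →  sig = (2; 1,2,2)
  P = {4,7,8}:  v_{4} + v_{7} + v_{8} = 0  →  sig = (3; —)
  P = {4,6,8}:  v_{4} + v_{6} + v_{8} = v_{1}  →  sig = (3; 1)
  P = {1,6,8,9}:  v_{1} + v_{6} + v_{8} + v_{9} = v_{2}  →  sig = (4; 1)
  P = {4,6,7,9}:  v_{4} + v_{6} + v_{7} + v_{9} = v_{0}  →  sig = (4; 1)

so the primitive-relation signature multiset is
    (2; —)
    (2; —)
    (2; 1)
    (2; 1)
    (2; 1,1)
    (2; 1,1,1)
    (2; 1,1,1)
    (2; 1,1,1)
    (2; 1,1,2)
    (2; 1,1,2)
    (2; 1,1,2)
    (2; 1,2)
    (2; 1,2,2)
    (3; —)
    (3; 1)
    (4; 1)
    (4; 1)
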